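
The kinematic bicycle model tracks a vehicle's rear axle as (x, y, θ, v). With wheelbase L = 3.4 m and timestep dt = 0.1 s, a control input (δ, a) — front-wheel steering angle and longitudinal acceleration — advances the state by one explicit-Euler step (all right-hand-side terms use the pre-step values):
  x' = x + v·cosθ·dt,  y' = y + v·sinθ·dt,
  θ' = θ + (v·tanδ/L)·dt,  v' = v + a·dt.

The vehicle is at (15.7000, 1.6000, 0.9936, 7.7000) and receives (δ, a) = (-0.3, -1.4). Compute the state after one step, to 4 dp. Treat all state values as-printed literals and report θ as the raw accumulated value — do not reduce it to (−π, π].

x' = 15.7000 + 7.7000·cos(0.9936)·0.1 = 16.1202
y' = 1.6000 + 7.7000·sin(0.9936)·0.1 = 2.2453
θ' = 0.9936 + (7.7000/3.4)·tan(-0.3)·0.1 = 0.9235
v' = 7.7000 − 1.4000·0.1 = 7.5600

(16.1202, 2.2453, 0.9235, 7.5600)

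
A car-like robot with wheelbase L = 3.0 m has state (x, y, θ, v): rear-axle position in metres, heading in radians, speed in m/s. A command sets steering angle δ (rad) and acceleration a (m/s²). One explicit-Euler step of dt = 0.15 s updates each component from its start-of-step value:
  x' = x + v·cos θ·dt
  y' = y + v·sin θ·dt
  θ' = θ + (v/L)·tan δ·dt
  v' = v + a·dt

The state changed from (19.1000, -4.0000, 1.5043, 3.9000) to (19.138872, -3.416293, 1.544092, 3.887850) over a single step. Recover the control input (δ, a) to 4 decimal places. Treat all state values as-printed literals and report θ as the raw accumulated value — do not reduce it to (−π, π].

a = (v'−v)/dt = (-0.012150)/0.15 = -0.0810
Δθ = θ'−θ = 0.039792;  (v·dt/L) = 3.9000·0.15/3.0 = 0.195000
tan δ = Δθ·L/(v·dt) = 0.204062  →  δ = 0.2013

δ = 0.2013, a = -0.0810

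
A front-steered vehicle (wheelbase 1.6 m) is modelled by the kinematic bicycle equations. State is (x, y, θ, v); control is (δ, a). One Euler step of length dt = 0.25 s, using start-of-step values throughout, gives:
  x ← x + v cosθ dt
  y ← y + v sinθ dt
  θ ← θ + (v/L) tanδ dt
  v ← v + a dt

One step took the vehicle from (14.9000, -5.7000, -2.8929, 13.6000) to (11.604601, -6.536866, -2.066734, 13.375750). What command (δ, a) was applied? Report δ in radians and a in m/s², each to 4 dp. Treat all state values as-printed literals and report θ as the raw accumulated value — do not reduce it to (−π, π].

a = (v'−v)/dt = (-0.224250)/0.25 = -0.8970
Δθ = θ'−θ = 0.826166;  (v·dt/L) = 13.6000·0.25/1.6 = 2.125000
tan δ = Δθ·L/(v·dt) = 0.388784  →  δ = 0.3708

δ = 0.3708, a = -0.8970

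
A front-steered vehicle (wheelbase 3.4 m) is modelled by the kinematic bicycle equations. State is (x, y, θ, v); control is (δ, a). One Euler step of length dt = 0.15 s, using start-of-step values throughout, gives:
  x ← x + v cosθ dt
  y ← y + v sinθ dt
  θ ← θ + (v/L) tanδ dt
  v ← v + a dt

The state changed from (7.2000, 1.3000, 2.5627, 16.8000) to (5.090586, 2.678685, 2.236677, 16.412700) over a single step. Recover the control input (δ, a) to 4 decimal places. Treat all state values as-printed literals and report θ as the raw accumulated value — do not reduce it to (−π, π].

δ = -0.4144, a = -2.5820

a = (v'−v)/dt = (-0.387300)/0.15 = -2.5820
Δθ = θ'−θ = -0.326023;  (v·dt/L) = 16.8000·0.15/3.4 = 0.741176
tan δ = Δθ·L/(v·dt) = -0.439872  →  δ = -0.4144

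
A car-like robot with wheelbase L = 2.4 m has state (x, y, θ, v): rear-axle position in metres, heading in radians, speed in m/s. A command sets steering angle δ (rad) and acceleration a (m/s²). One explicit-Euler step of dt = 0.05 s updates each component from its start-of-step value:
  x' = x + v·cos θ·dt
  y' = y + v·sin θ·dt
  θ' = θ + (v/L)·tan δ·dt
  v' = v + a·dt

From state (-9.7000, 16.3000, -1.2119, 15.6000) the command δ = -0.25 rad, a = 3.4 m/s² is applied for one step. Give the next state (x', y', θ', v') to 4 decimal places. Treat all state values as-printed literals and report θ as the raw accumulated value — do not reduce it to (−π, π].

(-9.4260, 15.5697, -1.2949, 15.7700)

x' = -9.7000 + 15.6000·cos(-1.2119)·0.05 = -9.4260
y' = 16.3000 + 15.6000·sin(-1.2119)·0.05 = 15.5697
θ' = -1.2119 + (15.6000/2.4)·tan(-0.25)·0.05 = -1.2949
v' = 15.6000 + 3.4000·0.05 = 15.7700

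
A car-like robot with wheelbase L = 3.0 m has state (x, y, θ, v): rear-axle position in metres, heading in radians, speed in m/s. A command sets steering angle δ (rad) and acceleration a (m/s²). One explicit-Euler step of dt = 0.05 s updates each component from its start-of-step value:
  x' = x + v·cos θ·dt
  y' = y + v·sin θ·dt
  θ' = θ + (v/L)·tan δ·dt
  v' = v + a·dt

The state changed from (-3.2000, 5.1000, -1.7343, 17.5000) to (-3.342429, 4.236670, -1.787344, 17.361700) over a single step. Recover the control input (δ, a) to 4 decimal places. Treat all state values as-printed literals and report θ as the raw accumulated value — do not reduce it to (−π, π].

δ = -0.1799, a = -2.7660

a = (v'−v)/dt = (-0.138300)/0.05 = -2.7660
Δθ = θ'−θ = -0.053044;  (v·dt/L) = 17.5000·0.05/3.0 = 0.291667
tan δ = Δθ·L/(v·dt) = -0.181865  →  δ = -0.1799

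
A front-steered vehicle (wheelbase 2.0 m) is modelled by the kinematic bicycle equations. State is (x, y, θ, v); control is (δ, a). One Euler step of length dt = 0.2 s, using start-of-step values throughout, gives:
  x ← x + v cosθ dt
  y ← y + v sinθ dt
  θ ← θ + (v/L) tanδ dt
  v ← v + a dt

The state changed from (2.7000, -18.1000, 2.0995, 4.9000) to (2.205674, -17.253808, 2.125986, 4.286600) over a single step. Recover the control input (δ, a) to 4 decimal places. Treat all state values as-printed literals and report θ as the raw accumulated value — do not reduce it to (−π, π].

a = (v'−v)/dt = (-0.613400)/0.2 = -3.0670
Δθ = θ'−θ = 0.026486;  (v·dt/L) = 4.9000·0.2/2.0 = 0.490000
tan δ = Δθ·L/(v·dt) = 0.054053  →  δ = 0.0540

δ = 0.0540, a = -3.0670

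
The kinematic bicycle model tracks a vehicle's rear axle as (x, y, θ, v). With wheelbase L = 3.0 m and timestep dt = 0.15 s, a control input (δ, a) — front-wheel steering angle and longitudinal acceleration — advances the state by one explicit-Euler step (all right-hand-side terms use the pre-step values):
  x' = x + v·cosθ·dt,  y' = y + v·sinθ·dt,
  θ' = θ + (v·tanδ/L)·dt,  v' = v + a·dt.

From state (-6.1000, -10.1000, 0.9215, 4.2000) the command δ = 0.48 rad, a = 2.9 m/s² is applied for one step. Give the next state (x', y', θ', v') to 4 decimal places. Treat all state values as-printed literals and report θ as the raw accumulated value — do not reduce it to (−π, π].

x' = -6.1000 + 4.2000·cos(0.9215)·0.15 = -5.7191
y' = -10.1000 + 4.2000·sin(0.9215)·0.15 = -9.5982
θ' = 0.9215 + (4.2000/3.0)·tan(0.48)·0.15 = 1.0308
v' = 4.2000 + 2.9000·0.15 = 4.6350

(-5.7191, -9.5982, 1.0308, 4.6350)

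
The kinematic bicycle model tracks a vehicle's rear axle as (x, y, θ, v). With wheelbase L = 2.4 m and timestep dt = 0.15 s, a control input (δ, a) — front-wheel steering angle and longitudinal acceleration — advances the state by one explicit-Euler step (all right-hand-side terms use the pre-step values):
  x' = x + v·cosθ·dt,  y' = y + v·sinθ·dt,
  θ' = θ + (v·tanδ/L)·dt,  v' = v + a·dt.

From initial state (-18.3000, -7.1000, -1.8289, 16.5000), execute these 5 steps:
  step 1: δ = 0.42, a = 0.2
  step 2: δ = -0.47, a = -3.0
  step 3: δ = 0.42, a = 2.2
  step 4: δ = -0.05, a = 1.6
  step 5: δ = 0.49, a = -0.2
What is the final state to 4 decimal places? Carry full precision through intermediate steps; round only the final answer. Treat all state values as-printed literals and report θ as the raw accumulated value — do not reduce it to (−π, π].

after step 1 (δ=0.42, a=0.2): (-18.931738, -9.493017, -1.368372, 16.530000)
after step 2 (δ=-0.47, a=-3.0): (-18.433247, -11.921891, -1.893164, 16.080000)
after step 3 (δ=0.42, a=2.2): (-19.197401, -14.209644, -1.444359, 16.410000)
after step 4 (δ=-0.05, a=1.6): (-18.887004, -16.651495, -1.495683, 16.650000)
after step 5 (δ=0.49, a=-0.2): (-18.699585, -19.141953, -0.940626, 16.620000)

(-18.6996, -19.1420, -0.9406, 16.6200)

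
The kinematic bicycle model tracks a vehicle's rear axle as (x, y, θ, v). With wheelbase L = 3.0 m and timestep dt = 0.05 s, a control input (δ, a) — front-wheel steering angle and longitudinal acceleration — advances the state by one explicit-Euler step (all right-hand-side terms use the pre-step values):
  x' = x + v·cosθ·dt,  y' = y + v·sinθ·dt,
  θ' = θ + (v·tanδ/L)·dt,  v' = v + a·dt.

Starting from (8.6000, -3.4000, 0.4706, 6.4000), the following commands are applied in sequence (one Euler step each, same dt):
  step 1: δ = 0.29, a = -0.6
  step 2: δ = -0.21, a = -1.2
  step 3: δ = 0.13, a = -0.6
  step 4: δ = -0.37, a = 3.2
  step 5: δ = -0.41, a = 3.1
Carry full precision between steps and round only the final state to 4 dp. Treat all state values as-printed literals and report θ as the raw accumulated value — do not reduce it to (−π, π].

after step 1 (δ=0.29, a=-0.6): (8.885215, -3.254905, 0.502431, 6.370000)
after step 2 (δ=-0.21, a=-1.2): (9.164353, -3.101529, 0.479802, 6.310000)
after step 3 (δ=0.13, a=-0.6): (9.444229, -2.955893, 0.493551, 6.280000)
after step 4 (δ=-0.37, a=3.2): (9.720755, -2.807134, 0.452955, 6.440000)
after step 5 (δ=-0.41, a=3.1): (10.010283, -2.666219, 0.406305, 6.595000)

(10.0103, -2.6662, 0.4063, 6.5950)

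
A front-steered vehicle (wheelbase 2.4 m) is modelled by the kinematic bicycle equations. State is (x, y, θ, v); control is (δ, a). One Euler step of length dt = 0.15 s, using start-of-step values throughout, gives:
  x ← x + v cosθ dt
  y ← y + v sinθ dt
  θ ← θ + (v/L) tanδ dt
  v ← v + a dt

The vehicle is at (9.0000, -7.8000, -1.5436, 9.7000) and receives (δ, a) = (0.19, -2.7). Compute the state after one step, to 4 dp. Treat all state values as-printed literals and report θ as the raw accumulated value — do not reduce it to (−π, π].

x' = 9.0000 + 9.7000·cos(-1.5436)·0.15 = 9.0396
y' = -7.8000 + 9.7000·sin(-1.5436)·0.15 = -9.2545
θ' = -1.5436 + (9.7000/2.4)·tan(0.19)·0.15 = -1.4270
v' = 9.7000 − 2.7000·0.15 = 9.2950

(9.0396, -9.2545, -1.4270, 9.2950)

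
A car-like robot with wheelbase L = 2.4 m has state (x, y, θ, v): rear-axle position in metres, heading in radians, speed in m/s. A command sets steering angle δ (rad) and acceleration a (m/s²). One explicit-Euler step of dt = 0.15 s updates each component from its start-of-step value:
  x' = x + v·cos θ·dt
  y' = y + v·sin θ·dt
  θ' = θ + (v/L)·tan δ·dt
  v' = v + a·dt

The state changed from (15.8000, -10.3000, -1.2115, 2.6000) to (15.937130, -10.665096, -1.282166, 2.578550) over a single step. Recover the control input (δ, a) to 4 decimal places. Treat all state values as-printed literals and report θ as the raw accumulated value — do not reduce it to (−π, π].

a = (v'−v)/dt = (-0.021450)/0.15 = -0.1430
Δθ = θ'−θ = -0.070666;  (v·dt/L) = 2.6000·0.15/2.4 = 0.162500
tan δ = Δθ·L/(v·dt) = -0.434868  →  δ = -0.4102

δ = -0.4102, a = -0.1430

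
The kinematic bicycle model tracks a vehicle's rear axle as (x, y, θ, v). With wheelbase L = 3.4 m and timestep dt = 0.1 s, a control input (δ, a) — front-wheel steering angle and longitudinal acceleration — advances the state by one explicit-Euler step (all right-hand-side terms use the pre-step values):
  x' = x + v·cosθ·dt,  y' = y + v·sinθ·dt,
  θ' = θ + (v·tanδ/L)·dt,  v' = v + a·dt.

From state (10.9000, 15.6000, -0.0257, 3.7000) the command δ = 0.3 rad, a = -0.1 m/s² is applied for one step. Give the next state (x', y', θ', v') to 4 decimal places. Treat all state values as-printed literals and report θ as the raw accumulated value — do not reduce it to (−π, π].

x' = 10.9000 + 3.7000·cos(-0.0257)·0.1 = 11.2699
y' = 15.6000 + 3.7000·sin(-0.0257)·0.1 = 15.5905
θ' = -0.0257 + (3.7000/3.4)·tan(0.3)·0.1 = 0.0080
v' = 3.7000 − 0.1000·0.1 = 3.6900

(11.2699, 15.5905, 0.0080, 3.6900)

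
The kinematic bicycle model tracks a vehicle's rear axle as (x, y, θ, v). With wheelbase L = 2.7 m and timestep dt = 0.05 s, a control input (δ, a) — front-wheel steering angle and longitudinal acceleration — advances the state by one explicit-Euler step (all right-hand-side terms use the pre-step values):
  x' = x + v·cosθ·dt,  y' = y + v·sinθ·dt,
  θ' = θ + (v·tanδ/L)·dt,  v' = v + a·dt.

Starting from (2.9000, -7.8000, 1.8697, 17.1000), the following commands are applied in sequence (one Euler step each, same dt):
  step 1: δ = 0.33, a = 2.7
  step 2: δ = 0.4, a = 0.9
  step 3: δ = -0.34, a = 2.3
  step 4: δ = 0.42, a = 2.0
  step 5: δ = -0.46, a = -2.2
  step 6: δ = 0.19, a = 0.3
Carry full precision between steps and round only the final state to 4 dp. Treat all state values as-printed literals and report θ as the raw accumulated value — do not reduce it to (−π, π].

after step 1 (δ=0.33, a=2.7): (2.648226, -6.982911, 1.978166, 17.235000)
after step 2 (δ=0.4, a=0.9): (2.306804, -6.191681, 2.113108, 17.280000)
after step 3 (δ=-0.34, a=2.3): (1.860879, -5.451650, 1.999912, 17.395000)
after step 4 (δ=0.42, a=2.0): (1.499005, -4.660756, 2.143766, 17.495000)
after step 5 (δ=-0.46, a=-2.2): (1.024777, -3.925709, 1.983250, 17.385000)
after step 6 (δ=0.19, a=0.3): (0.676331, -3.129354, 2.045166, 17.400000)

(0.6763, -3.1294, 2.0452, 17.4000)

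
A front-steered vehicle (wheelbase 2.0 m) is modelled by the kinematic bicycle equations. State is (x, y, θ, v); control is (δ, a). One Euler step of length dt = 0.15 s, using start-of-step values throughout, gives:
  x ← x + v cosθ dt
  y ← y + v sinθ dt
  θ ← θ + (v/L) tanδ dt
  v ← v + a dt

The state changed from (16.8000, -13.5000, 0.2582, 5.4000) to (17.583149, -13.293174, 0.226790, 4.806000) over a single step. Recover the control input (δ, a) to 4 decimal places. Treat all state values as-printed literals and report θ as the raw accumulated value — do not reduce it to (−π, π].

a = (v'−v)/dt = (-0.594000)/0.15 = -3.9600
Δθ = θ'−θ = -0.031410;  (v·dt/L) = 5.4000·0.15/2.0 = 0.405000
tan δ = Δθ·L/(v·dt) = -0.077556  →  δ = -0.0774

δ = -0.0774, a = -3.9600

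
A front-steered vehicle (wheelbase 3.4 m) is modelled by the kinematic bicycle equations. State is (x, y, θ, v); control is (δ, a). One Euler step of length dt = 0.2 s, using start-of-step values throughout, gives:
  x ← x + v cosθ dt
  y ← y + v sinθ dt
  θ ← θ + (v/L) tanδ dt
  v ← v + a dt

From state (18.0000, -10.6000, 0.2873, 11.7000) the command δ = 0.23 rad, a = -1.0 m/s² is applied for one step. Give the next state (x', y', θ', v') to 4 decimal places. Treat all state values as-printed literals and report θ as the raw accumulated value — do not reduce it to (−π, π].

(20.2441, -9.9369, 0.4484, 11.5000)

x' = 18.0000 + 11.7000·cos(0.2873)·0.2 = 20.2441
y' = -10.6000 + 11.7000·sin(0.2873)·0.2 = -9.9369
θ' = 0.2873 + (11.7000/3.4)·tan(0.23)·0.2 = 0.4484
v' = 11.7000 − 1.0000·0.2 = 11.5000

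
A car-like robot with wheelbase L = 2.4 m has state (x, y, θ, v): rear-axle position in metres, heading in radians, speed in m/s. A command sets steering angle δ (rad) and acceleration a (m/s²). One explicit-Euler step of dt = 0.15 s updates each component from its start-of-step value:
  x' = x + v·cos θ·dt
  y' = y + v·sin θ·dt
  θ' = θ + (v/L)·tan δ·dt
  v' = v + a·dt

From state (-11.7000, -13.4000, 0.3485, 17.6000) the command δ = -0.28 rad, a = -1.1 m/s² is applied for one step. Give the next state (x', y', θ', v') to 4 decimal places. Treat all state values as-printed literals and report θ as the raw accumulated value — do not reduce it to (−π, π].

(-9.2187, -12.4985, 0.0322, 17.4350)

x' = -11.7000 + 17.6000·cos(0.3485)·0.15 = -9.2187
y' = -13.4000 + 17.6000·sin(0.3485)·0.15 = -12.4985
θ' = 0.3485 + (17.6000/2.4)·tan(-0.28)·0.15 = 0.0322
v' = 17.6000 − 1.1000·0.15 = 17.4350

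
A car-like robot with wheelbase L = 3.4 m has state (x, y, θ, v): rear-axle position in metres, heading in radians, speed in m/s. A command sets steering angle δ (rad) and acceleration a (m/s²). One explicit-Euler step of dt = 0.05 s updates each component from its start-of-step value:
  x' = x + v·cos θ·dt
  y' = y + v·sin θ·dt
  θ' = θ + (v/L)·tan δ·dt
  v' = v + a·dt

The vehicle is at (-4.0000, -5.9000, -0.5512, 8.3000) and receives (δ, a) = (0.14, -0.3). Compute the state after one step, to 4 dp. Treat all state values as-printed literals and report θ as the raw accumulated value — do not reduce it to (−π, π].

(-3.6465, -6.1173, -0.5340, 8.2850)

x' = -4.0000 + 8.3000·cos(-0.5512)·0.05 = -3.6465
y' = -5.9000 + 8.3000·sin(-0.5512)·0.05 = -6.1173
θ' = -0.5512 + (8.3000/3.4)·tan(0.14)·0.05 = -0.5340
v' = 8.3000 − 0.3000·0.05 = 8.2850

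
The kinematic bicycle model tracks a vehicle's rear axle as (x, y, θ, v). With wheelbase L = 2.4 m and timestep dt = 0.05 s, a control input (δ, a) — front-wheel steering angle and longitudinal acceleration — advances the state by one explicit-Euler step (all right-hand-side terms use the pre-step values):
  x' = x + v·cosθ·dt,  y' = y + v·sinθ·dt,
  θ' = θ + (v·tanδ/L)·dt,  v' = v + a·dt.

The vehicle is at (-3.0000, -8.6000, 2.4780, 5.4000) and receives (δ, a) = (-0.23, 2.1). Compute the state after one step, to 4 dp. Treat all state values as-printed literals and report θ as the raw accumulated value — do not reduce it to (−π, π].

x' = -3.0000 + 5.4000·cos(2.4780)·0.05 = -3.2127
y' = -8.6000 + 5.4000·sin(2.4780)·0.05 = -8.4337
θ' = 2.4780 + (5.4000/2.4)·tan(-0.23)·0.05 = 2.4517
v' = 5.4000 + 2.1000·0.05 = 5.5050

(-3.2127, -8.4337, 2.4517, 5.5050)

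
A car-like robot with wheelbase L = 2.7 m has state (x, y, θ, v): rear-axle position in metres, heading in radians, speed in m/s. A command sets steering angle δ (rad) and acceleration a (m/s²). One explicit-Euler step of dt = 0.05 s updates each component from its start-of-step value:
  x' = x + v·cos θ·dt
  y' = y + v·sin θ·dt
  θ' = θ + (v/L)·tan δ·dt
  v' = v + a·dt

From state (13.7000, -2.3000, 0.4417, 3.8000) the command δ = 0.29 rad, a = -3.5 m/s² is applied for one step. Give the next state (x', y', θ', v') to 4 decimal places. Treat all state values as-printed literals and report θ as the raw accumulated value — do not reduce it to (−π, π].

(13.8718, -2.2188, 0.4627, 3.6250)

x' = 13.7000 + 3.8000·cos(0.4417)·0.05 = 13.8718
y' = -2.3000 + 3.8000·sin(0.4417)·0.05 = -2.2188
θ' = 0.4417 + (3.8000/2.7)·tan(0.29)·0.05 = 0.4627
v' = 3.8000 − 3.5000·0.05 = 3.6250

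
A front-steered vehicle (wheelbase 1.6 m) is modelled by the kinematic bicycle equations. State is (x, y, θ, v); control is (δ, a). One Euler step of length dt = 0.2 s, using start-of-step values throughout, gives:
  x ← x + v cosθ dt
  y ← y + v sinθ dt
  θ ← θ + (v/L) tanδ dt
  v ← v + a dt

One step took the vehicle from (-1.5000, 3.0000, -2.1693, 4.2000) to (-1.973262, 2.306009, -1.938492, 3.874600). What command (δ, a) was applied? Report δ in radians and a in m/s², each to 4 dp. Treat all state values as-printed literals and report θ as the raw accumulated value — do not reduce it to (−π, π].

δ = 0.4142, a = -1.6270

a = (v'−v)/dt = (-0.325400)/0.2 = -1.6270
Δθ = θ'−θ = 0.230808;  (v·dt/L) = 4.2000·0.2/1.6 = 0.525000
tan δ = Δθ·L/(v·dt) = 0.439634  →  δ = 0.4142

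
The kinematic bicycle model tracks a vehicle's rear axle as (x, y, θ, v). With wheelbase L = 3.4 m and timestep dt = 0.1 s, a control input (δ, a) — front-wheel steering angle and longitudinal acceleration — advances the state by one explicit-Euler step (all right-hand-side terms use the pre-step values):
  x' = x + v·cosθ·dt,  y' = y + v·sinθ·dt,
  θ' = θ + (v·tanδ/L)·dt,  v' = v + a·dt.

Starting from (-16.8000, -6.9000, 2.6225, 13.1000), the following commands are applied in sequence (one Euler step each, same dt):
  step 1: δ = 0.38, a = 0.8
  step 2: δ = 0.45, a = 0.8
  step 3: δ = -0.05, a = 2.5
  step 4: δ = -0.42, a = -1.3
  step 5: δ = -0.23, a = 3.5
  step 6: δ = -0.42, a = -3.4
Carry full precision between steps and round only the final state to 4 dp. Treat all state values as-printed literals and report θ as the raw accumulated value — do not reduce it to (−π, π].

after step 1 (δ=0.38, a=0.8): (-17.937433, -6.250119, 2.776391, 13.180000)
after step 2 (δ=0.45, a=0.8): (-19.168514, -5.779412, 2.963646, 13.260000)
after step 3 (δ=-0.05, a=2.5): (-20.473575, -5.544698, 2.944130, 13.510000)
after step 4 (δ=-0.42, a=-1.3): (-21.798322, -5.279656, 2.766683, 13.380000)
after step 5 (δ=-0.23, a=3.5): (-23.043385, -4.789696, 2.674541, 13.730000)
after step 6 (δ=-0.42, a=-3.4): (-24.269336, -4.171495, 2.494204, 13.390000)

(-24.2693, -4.1715, 2.4942, 13.3900)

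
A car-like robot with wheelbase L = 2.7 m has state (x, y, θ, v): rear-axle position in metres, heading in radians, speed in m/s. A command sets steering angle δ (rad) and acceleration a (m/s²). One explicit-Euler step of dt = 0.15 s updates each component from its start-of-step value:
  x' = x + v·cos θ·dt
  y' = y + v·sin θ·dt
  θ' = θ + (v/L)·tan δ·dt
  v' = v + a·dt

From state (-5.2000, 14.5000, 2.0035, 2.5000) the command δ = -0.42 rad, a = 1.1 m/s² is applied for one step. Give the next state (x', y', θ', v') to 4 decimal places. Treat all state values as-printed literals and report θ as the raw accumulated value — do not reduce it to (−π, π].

(-5.3572, 14.8404, 1.9415, 2.6650)

x' = -5.2000 + 2.5000·cos(2.0035)·0.15 = -5.3572
y' = 14.5000 + 2.5000·sin(2.0035)·0.15 = 14.8404
θ' = 2.0035 + (2.5000/2.7)·tan(-0.42)·0.15 = 1.9415
v' = 2.5000 + 1.1000·0.15 = 2.6650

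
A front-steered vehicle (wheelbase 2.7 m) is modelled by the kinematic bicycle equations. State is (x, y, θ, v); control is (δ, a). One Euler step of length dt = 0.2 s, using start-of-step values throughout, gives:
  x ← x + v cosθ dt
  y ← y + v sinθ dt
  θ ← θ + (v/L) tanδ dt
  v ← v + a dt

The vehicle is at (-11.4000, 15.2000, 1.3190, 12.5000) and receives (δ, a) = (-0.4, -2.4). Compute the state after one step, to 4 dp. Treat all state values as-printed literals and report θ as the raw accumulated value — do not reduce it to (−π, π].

x' = -11.4000 + 12.5000·cos(1.3190)·0.2 = -10.7771
y' = 15.2000 + 12.5000·sin(1.3190)·0.2 = 17.6212
θ' = 1.3190 + (12.5000/2.7)·tan(-0.4)·0.2 = 0.9275
v' = 12.5000 − 2.4000·0.2 = 12.0200

(-10.7771, 17.6212, 0.9275, 12.0200)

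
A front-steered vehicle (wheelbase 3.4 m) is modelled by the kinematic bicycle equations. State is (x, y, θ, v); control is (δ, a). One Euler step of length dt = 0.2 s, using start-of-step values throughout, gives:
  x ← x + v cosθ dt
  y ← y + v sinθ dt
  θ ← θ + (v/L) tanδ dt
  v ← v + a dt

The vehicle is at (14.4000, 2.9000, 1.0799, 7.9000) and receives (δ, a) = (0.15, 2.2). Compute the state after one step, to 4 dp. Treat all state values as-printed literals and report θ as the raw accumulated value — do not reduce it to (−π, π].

x' = 14.4000 + 7.9000·cos(1.0799)·0.2 = 15.1448
y' = 2.9000 + 7.9000·sin(1.0799)·0.2 = 4.2934
θ' = 1.0799 + (7.9000/3.4)·tan(0.15)·0.2 = 1.1501
v' = 7.9000 + 2.2000·0.2 = 8.3400

(15.1448, 4.2934, 1.1501, 8.3400)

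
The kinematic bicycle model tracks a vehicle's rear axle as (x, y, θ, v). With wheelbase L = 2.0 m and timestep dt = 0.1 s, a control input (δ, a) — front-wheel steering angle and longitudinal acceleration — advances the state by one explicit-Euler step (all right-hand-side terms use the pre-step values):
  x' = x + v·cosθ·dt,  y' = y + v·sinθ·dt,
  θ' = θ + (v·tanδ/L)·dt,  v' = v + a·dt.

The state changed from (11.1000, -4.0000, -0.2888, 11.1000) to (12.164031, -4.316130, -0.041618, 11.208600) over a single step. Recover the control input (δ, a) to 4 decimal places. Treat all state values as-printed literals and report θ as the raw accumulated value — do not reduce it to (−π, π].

a = (v'−v)/dt = (0.108600)/0.1 = 1.0860
Δθ = θ'−θ = 0.247182;  (v·dt/L) = 11.1000·0.1/2.0 = 0.555000
tan δ = Δθ·L/(v·dt) = 0.445373  →  δ = 0.4190

δ = 0.4190, a = 1.0860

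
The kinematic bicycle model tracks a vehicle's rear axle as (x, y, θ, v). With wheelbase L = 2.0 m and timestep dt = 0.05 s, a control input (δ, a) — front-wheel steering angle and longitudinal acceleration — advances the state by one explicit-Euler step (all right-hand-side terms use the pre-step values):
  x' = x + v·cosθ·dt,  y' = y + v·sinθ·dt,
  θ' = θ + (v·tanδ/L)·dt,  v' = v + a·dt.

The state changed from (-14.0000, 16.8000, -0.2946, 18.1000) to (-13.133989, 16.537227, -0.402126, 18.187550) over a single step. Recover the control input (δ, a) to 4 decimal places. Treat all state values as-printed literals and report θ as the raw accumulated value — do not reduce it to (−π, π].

a = (v'−v)/dt = (0.087550)/0.05 = 1.7510
Δθ = θ'−θ = -0.107526;  (v·dt/L) = 18.1000·0.05/2.0 = 0.452500
tan δ = Δθ·L/(v·dt) = -0.237627  →  δ = -0.2333

δ = -0.2333, a = 1.7510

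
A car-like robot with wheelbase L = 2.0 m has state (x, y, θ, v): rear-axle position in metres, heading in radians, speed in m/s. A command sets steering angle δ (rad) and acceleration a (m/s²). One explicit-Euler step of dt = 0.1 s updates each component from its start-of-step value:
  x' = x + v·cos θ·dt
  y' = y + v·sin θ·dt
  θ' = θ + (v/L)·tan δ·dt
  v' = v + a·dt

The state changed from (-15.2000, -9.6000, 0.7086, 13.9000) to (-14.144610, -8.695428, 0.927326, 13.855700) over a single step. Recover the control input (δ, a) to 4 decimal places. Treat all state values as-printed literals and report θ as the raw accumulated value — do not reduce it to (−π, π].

δ = 0.3049, a = -0.4430

a = (v'−v)/dt = (-0.044300)/0.1 = -0.4430
Δθ = θ'−θ = 0.218726;  (v·dt/L) = 13.9000·0.1/2.0 = 0.695000
tan δ = Δθ·L/(v·dt) = 0.314714  →  δ = 0.3049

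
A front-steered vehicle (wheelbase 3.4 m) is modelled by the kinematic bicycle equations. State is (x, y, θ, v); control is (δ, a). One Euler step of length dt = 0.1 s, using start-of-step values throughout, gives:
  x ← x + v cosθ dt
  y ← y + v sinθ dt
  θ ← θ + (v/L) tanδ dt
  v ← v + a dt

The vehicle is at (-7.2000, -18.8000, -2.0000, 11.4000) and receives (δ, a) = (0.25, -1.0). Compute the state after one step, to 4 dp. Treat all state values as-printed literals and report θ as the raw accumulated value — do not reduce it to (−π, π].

(-7.6744, -19.8366, -1.9144, 11.3000)

x' = -7.2000 + 11.4000·cos(-2.0000)·0.1 = -7.6744
y' = -18.8000 + 11.4000·sin(-2.0000)·0.1 = -19.8366
θ' = -2.0000 + (11.4000/3.4)·tan(0.25)·0.1 = -1.9144
v' = 11.4000 − 1.0000·0.1 = 11.3000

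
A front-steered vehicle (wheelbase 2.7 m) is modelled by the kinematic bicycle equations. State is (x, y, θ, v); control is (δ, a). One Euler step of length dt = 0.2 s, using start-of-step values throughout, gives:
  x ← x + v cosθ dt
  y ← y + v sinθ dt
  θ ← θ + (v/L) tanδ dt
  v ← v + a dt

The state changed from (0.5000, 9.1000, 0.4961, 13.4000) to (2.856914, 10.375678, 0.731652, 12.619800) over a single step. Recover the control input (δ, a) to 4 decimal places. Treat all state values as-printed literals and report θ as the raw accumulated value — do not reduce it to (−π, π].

a = (v'−v)/dt = (-0.780200)/0.2 = -3.9010
Δθ = θ'−θ = 0.235552;  (v·dt/L) = 13.4000·0.2/2.7 = 0.992593
tan δ = Δθ·L/(v·dt) = 0.237310  →  δ = 0.2330

δ = 0.2330, a = -3.9010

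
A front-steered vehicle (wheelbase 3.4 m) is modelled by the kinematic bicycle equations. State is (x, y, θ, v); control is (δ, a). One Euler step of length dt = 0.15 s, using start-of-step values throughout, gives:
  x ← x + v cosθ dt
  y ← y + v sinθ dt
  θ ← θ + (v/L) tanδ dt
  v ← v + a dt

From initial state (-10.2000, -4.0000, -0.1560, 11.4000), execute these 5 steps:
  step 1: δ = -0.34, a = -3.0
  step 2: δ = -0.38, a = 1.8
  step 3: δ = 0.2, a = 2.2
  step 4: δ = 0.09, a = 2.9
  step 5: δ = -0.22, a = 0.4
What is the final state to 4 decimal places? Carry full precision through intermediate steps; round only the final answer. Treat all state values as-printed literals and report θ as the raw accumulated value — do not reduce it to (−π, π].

after step 1 (δ=-0.34, a=-3.0): (-8.510765, -4.265679, -0.333909, 10.950000)
after step 2 (δ=-0.38, a=1.8): (-6.958983, -4.803990, -0.526860, 11.220000)
after step 3 (δ=0.2, a=2.2): (-5.504215, -5.650239, -0.426519, 11.550000)
after step 4 (δ=0.09, a=2.9): (-3.926927, -6.366982, -0.380534, 11.985000)
after step 5 (δ=-0.22, a=0.4): (-2.257777, -7.034696, -0.498773, 12.045000)

(-2.2578, -7.0347, -0.4988, 12.0450)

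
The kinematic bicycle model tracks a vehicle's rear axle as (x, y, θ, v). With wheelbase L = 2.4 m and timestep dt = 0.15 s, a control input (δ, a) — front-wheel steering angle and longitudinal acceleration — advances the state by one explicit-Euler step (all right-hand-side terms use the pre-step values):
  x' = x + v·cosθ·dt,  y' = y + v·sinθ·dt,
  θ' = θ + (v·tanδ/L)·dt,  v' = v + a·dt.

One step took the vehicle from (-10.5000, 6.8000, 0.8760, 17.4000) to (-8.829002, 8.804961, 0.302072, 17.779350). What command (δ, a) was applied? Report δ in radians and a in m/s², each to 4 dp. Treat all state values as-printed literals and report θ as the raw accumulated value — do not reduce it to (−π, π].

a = (v'−v)/dt = (0.379350)/0.15 = 2.5290
Δθ = θ'−θ = -0.573928;  (v·dt/L) = 17.4000·0.15/2.4 = 1.087500
tan δ = Δθ·L/(v·dt) = -0.527750  →  δ = -0.4856

δ = -0.4856, a = 2.5290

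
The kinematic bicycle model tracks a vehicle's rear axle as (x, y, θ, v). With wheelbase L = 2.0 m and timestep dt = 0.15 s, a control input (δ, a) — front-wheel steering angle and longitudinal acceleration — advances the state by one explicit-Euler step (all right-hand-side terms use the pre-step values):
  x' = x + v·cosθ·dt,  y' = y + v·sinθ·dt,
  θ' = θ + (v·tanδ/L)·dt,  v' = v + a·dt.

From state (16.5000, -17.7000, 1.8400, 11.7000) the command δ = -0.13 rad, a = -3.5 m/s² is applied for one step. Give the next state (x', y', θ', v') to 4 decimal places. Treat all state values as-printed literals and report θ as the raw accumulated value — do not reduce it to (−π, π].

(16.0332, -16.0082, 1.7253, 11.1750)

x' = 16.5000 + 11.7000·cos(1.8400)·0.15 = 16.0332
y' = -17.7000 + 11.7000·sin(1.8400)·0.15 = -16.0082
θ' = 1.8400 + (11.7000/2.0)·tan(-0.13)·0.15 = 1.7253
v' = 11.7000 − 3.5000·0.15 = 11.1750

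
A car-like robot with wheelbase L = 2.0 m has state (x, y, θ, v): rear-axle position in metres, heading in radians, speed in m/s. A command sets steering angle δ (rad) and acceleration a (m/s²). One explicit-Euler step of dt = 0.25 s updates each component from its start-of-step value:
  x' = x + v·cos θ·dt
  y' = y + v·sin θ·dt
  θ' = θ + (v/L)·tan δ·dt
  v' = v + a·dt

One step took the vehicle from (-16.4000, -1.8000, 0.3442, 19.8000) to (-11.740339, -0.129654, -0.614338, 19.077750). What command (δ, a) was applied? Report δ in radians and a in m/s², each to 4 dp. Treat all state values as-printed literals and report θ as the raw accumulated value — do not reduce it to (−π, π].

a = (v'−v)/dt = (-0.722250)/0.25 = -2.8890
Δθ = θ'−θ = -0.958538;  (v·dt/L) = 19.8000·0.25/2.0 = 2.475000
tan δ = Δθ·L/(v·dt) = -0.387288  →  δ = -0.3695

δ = -0.3695, a = -2.8890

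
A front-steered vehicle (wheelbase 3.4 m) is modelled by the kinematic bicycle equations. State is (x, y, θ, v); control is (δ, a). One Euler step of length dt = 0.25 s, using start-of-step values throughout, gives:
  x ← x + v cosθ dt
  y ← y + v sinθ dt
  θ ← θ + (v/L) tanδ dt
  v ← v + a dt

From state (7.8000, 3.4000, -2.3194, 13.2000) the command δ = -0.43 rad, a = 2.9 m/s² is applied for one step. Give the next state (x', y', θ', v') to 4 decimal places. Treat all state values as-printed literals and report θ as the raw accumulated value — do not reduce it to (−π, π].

(5.5540, 0.9823, -2.7645, 13.9250)

x' = 7.8000 + 13.2000·cos(-2.3194)·0.25 = 5.5540
y' = 3.4000 + 13.2000·sin(-2.3194)·0.25 = 0.9823
θ' = -2.3194 + (13.2000/3.4)·tan(-0.43)·0.25 = -2.7645
v' = 13.2000 + 2.9000·0.25 = 13.9250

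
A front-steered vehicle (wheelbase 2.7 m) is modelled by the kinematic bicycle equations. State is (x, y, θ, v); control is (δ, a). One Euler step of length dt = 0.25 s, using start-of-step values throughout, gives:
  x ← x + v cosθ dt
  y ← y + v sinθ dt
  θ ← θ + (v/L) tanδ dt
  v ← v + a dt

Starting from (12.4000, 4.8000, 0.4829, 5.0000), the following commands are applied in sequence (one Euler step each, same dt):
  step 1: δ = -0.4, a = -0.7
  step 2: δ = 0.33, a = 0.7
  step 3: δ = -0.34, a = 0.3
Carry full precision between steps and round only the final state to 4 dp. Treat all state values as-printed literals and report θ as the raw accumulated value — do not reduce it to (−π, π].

after step 1 (δ=-0.4, a=-0.7): (13.507065, 5.380437, 0.287162, 4.825000)
after step 2 (δ=0.33, a=0.7): (14.663921, 5.722085, 0.440189, 5.000000)
after step 3 (δ=-0.34, a=0.3): (15.794760, 6.254723, 0.276421, 5.075000)

(15.7948, 6.2547, 0.2764, 5.0750)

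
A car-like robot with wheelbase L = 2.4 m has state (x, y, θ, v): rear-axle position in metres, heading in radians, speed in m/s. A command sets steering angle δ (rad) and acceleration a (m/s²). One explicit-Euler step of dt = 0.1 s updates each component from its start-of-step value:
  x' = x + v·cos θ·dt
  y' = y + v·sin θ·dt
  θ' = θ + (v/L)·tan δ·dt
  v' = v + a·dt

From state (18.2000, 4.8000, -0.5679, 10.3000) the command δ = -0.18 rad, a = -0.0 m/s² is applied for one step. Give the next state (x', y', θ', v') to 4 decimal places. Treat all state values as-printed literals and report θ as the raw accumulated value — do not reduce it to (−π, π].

x' = 18.2000 + 10.3000·cos(-0.5679)·0.1 = 19.0683
y' = 4.8000 + 10.3000·sin(-0.5679)·0.1 = 4.2460
θ' = -0.5679 + (10.3000/2.4)·tan(-0.18)·0.1 = -0.6460
v' = 10.3000 + 0.0000·0.1 = 10.3000

(19.0683, 4.2460, -0.6460, 10.3000)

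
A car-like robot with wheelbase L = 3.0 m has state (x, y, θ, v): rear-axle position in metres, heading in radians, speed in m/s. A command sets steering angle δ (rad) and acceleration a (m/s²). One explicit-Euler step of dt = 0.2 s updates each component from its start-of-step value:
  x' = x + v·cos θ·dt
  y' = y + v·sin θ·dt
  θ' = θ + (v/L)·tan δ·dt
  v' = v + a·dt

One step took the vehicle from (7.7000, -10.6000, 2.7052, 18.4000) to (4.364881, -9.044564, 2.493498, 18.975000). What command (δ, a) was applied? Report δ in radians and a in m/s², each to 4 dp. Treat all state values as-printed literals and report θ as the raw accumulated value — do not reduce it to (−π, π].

δ = -0.1709, a = 2.8750

a = (v'−v)/dt = (0.575000)/0.2 = 2.8750
Δθ = θ'−θ = -0.211702;  (v·dt/L) = 18.4000·0.2/3.0 = 1.226667
tan δ = Δθ·L/(v·dt) = -0.172583  →  δ = -0.1709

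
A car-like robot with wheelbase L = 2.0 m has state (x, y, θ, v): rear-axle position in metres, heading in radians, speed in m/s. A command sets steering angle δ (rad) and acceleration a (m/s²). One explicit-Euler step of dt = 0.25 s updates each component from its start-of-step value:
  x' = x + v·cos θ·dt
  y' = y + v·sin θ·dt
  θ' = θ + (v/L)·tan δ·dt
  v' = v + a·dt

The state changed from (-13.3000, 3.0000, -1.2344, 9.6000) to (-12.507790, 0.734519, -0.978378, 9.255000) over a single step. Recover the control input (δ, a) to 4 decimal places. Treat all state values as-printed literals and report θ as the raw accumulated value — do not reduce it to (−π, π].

δ = 0.2102, a = -1.3800

a = (v'−v)/dt = (-0.345000)/0.25 = -1.3800
Δθ = θ'−θ = 0.256022;  (v·dt/L) = 9.6000·0.25/2.0 = 1.200000
tan δ = Δθ·L/(v·dt) = 0.213352  →  δ = 0.2102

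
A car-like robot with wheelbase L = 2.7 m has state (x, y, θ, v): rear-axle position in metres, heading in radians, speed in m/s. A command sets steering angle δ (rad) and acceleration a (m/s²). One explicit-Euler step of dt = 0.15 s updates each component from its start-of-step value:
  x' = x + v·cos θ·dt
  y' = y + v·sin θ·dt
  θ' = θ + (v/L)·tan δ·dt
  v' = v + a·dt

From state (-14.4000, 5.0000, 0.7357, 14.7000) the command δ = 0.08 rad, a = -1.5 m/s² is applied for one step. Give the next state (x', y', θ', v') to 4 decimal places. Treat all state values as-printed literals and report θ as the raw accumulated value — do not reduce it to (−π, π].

x' = -14.4000 + 14.7000·cos(0.7357)·0.15 = -12.7653
y' = 5.0000 + 14.7000·sin(0.7357)·0.15 = 6.4798
θ' = 0.7357 + (14.7000/2.7)·tan(0.08)·0.15 = 0.8012
v' = 14.7000 − 1.5000·0.15 = 14.4750

(-12.7653, 6.4798, 0.8012, 14.4750)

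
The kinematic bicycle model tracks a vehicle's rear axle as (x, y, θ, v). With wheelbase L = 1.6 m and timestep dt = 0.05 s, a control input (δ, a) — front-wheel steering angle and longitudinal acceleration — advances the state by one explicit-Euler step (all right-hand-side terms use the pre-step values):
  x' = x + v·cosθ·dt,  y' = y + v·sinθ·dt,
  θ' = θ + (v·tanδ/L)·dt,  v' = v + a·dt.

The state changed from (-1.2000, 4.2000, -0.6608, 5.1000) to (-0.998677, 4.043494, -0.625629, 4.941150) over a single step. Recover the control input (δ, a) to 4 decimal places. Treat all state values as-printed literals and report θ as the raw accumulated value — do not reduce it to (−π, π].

a = (v'−v)/dt = (-0.158850)/0.05 = -3.1770
Δθ = θ'−θ = 0.035171;  (v·dt/L) = 5.1000·0.05/1.6 = 0.159375
tan δ = Δθ·L/(v·dt) = 0.220681  →  δ = 0.2172

δ = 0.2172, a = -3.1770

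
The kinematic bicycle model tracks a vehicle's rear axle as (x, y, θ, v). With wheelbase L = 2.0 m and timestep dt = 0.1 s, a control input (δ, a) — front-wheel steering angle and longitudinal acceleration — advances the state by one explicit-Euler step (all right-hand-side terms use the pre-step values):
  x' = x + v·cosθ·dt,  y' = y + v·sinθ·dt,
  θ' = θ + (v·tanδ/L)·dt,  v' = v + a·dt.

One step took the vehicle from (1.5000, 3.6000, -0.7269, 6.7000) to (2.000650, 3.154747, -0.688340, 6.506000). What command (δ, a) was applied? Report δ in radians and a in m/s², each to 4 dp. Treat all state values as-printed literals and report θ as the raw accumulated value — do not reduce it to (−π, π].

a = (v'−v)/dt = (-0.194000)/0.1 = -1.9400
Δθ = θ'−θ = 0.038560;  (v·dt/L) = 6.7000·0.1/2.0 = 0.335000
tan δ = Δθ·L/(v·dt) = 0.115104  →  δ = 0.1146

δ = 0.1146, a = -1.9400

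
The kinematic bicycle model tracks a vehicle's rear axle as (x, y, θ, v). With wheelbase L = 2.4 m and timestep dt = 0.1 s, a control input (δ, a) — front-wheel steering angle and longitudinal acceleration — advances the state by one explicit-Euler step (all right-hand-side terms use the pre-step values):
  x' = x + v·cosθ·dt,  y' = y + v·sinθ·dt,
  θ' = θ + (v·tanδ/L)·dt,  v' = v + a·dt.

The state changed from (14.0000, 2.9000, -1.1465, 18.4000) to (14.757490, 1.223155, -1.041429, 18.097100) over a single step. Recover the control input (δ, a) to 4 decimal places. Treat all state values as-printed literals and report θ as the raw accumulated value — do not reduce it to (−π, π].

a = (v'−v)/dt = (-0.302900)/0.1 = -3.0290
Δθ = θ'−θ = 0.105071;  (v·dt/L) = 18.4000·0.1/2.4 = 0.766667
tan δ = Δθ·L/(v·dt) = 0.137049  →  δ = 0.1362

δ = 0.1362, a = -3.0290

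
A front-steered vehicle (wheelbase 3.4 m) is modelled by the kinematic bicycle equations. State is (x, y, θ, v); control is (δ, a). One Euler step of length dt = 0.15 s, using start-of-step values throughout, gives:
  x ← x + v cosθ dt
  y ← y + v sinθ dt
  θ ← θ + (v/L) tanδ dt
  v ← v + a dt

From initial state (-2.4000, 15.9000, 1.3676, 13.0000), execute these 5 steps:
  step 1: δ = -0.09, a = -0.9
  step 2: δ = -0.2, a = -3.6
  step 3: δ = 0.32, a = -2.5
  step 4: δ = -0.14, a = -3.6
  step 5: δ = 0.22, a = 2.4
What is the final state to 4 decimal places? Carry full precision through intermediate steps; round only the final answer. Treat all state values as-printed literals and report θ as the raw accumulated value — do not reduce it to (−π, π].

(-0.0663, 24.8133, 1.4193, 11.7700)

after step 1 (δ=-0.09, a=-0.9): (-2.006488, 17.809882, 1.315843, 12.865000)
after step 2 (δ=-0.2, a=-3.6): (-1.519804, 19.677253, 1.200790, 12.325000)
after step 3 (δ=0.32, a=-2.5): (-0.851256, 21.400888, 1.380983, 11.950000)
after step 4 (δ=-0.14, a=-3.6): (-0.513054, 23.161194, 1.306688, 11.410000)
after step 5 (δ=0.22, a=2.4): (-0.066269, 24.813349, 1.419254, 11.770000)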